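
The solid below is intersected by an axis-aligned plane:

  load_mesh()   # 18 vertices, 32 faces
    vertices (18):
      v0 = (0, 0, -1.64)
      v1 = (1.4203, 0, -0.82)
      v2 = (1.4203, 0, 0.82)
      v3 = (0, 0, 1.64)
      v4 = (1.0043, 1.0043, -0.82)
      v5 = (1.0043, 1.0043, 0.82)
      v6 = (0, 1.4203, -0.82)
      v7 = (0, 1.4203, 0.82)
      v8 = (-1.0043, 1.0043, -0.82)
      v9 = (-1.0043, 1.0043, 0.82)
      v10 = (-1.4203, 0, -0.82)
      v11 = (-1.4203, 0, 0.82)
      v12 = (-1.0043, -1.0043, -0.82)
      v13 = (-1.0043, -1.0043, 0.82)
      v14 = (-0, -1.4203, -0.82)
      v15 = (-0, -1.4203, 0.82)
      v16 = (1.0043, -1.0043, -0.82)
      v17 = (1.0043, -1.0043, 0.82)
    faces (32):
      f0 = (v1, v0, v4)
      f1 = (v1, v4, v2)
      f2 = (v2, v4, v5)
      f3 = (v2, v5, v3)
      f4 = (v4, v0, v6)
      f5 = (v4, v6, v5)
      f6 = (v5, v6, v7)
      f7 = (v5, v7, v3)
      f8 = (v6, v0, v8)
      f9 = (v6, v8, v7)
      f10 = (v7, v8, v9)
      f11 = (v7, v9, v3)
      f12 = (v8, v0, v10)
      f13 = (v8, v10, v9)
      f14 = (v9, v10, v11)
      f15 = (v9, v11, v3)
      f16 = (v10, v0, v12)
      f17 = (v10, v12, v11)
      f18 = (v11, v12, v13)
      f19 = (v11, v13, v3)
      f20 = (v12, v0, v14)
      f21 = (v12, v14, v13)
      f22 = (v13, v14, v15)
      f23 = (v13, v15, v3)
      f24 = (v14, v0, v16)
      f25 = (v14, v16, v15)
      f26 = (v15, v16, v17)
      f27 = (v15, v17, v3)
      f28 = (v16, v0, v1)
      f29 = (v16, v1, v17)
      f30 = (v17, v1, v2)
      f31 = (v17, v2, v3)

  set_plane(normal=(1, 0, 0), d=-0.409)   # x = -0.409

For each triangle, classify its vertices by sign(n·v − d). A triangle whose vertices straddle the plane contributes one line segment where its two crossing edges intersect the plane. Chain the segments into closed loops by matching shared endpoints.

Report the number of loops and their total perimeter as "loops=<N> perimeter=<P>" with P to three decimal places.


loops=1 perimeter=8.851

Straddling triangles (12 of 32):
  (v6,v0,v8) [++-] → (-0.409, 0.409, -1.30606)–(-0.409, 1.25088, -0.82)  len=0.9721
  (v6,v8,v7) [+-+] → (-0.409, 1.25088, -0.82)–(-0.409, 1.25088, 0.152112)  len=0.9721
  (v7,v8,v9) [+--] → (-0.409, 1.25088, 0.152112)–(-0.409, 1.25088, 0.82)  len=0.6679
  (v7,v9,v3) [+-+] → (-0.409, 1.25088, 0.82)–(-0.409, 0.409, 1.30606)  len=0.9721
  (v8,v0,v10) [-+-] → (-0.409, 0.409, -1.30606)–(-0.409, 0, -1.40387)  len=0.4205
  (v9,v11,v3) [--+] → (-0.409, 0, 1.40387)–(-0.409, 0.409, 1.30606)  len=0.4205
  (v10,v0,v12) [-+-] → (-0.409, 0, -1.40387)–(-0.409, -0.409, -1.30606)  len=0.4205
  (v11,v13,v3) [--+] → (-0.409, -0.409, 1.30606)–(-0.409, 0, 1.40387)  len=0.4205
  (v12,v0,v14) [-++] → (-0.409, -0.409, -1.30606)–(-0.409, -1.25088, -0.82)  len=0.9721
  (v12,v14,v13) [-+-] → (-0.409, -1.25088, -0.82)–(-0.409, -1.25088, -0.152112)  len=0.6679
  (v13,v14,v15) [-++] → (-0.409, -1.25088, -0.152112)–(-0.409, -1.25088, 0.82)  len=0.9721
  (v13,v15,v3) [-++] → (-0.409, -1.25088, 0.82)–(-0.409, -0.409, 1.30606)  len=0.9721

Chained into 1 loop(s):
  loop 1: 12 segments, perimeter = 8.8506
Total perimeter = 8.851


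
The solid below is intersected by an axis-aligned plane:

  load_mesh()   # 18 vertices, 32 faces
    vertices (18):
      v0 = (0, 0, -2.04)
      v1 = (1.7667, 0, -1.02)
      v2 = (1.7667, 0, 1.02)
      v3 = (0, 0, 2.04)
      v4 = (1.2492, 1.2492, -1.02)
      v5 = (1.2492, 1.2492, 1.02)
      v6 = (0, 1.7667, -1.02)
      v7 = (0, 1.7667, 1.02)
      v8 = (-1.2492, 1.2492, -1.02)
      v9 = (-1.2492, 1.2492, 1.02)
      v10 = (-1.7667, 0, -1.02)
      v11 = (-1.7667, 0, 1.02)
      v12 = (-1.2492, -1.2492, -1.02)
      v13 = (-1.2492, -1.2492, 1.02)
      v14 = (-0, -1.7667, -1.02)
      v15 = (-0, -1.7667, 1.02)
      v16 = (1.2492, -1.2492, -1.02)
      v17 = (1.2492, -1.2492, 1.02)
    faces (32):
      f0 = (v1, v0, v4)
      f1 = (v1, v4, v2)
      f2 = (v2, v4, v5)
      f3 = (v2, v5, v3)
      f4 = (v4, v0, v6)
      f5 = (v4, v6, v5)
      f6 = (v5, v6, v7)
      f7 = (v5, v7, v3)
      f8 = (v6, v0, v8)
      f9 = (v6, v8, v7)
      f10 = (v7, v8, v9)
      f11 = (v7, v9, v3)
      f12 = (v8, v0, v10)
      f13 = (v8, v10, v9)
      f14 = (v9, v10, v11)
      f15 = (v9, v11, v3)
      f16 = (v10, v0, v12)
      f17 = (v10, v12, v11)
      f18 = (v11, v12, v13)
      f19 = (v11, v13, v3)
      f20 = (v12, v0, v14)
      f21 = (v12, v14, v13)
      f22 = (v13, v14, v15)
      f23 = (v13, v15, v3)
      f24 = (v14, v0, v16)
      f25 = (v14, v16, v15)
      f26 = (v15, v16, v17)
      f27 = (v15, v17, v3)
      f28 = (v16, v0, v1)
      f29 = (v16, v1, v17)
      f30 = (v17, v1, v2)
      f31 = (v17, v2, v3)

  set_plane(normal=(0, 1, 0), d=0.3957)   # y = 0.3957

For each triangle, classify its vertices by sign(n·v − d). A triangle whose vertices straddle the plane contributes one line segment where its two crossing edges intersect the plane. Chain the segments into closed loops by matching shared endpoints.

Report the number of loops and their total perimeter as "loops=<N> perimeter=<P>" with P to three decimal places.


loops=1 perimeter=11.283

Straddling triangles (12 of 32):
  (v1,v0,v4) [--+] → (0.3957, 0.3957, -1.7169)–(1.60278, 0.3957, -1.02)  len=1.3938
  (v1,v4,v2) [-+-] → (1.60278, 0.3957, -1.02)–(1.60278, 0.3957, 0.373804)  len=1.3938
  (v2,v4,v5) [-++] → (1.60278, 0.3957, 0.373804)–(1.60278, 0.3957, 1.02)  len=0.6462
  (v2,v5,v3) [-+-] → (1.60278, 0.3957, 1.02)–(0.3957, 0.3957, 1.7169)  len=1.3938
  (v4,v0,v6) [+-+] → (0.3957, 0.3957, -1.7169)–(0, 0.3957, -1.81154)  len=0.4069
  (v5,v7,v3) [++-] → (0, 0.3957, 1.81154)–(0.3957, 0.3957, 1.7169)  len=0.4069
  (v6,v0,v8) [+-+] → (0, 0.3957, -1.81154)–(-0.3957, 0.3957, -1.7169)  len=0.4069
  (v7,v9,v3) [++-] → (-0.3957, 0.3957, 1.7169)–(0, 0.3957, 1.81154)  len=0.4069
  (v8,v0,v10) [+--] → (-0.3957, 0.3957, -1.7169)–(-1.60278, 0.3957, -1.02)  len=1.3938
  (v8,v10,v9) [+-+] → (-1.60278, 0.3957, -1.02)–(-1.60278, 0.3957, -0.373804)  len=0.6462
  (v9,v10,v11) [+--] → (-1.60278, 0.3957, -0.373804)–(-1.60278, 0.3957, 1.02)  len=1.3938
  (v9,v11,v3) [+--] → (-1.60278, 0.3957, 1.02)–(-0.3957, 0.3957, 1.7169)  len=1.3938

Chained into 1 loop(s):
  loop 1: 12 segments, perimeter = 11.2827
Total perimeter = 11.283


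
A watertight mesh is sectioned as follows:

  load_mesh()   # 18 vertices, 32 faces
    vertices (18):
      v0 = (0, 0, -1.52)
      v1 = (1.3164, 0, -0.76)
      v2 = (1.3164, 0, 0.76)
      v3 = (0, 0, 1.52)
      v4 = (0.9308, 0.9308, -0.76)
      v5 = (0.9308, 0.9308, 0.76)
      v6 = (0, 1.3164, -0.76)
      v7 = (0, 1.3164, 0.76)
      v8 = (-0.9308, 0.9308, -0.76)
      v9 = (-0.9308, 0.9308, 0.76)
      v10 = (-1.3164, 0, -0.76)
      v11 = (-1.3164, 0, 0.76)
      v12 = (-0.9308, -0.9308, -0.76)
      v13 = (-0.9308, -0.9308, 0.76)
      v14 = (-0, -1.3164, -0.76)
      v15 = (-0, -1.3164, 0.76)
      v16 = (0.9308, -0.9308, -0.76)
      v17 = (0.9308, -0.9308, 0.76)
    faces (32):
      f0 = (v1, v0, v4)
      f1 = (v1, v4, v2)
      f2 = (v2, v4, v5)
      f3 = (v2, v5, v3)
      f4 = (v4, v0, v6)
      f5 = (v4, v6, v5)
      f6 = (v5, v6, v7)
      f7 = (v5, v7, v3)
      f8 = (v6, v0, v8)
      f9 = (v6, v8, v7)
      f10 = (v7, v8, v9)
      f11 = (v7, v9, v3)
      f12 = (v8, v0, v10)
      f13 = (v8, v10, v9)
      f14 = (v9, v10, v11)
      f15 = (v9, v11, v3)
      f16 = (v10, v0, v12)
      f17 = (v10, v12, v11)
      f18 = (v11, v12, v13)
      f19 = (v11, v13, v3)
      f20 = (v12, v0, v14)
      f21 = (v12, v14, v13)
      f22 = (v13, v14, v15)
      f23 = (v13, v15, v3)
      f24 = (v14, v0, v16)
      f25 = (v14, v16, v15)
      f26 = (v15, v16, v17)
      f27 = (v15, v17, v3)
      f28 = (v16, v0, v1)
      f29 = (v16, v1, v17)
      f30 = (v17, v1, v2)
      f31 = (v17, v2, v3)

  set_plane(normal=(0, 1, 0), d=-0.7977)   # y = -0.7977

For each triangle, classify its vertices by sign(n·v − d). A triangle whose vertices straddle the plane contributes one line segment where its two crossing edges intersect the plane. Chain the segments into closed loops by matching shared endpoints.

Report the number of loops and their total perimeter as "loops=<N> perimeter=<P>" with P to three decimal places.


Straddling triangles (12 of 32):
  (v10,v0,v12) [++-] → (-0.7977, -0.7977, -0.868676)–(-0.985939, -0.7977, -0.76)  len=0.2174
  (v10,v12,v11) [+-+] → (-0.985939, -0.7977, -0.76)–(-0.985939, -0.7977, -0.542647)  len=0.2174
  (v11,v12,v13) [+--] → (-0.985939, -0.7977, -0.542647)–(-0.985939, -0.7977, 0.76)  len=1.3026
  (v11,v13,v3) [+-+] → (-0.985939, -0.7977, 0.76)–(-0.7977, -0.7977, 0.868676)  len=0.2174
  (v12,v0,v14) [-+-] → (-0.7977, -0.7977, -0.868676)–(0, -0.7977, -1.05946)  len=0.8202
  (v13,v15,v3) [--+] → (0, -0.7977, 1.05946)–(-0.7977, -0.7977, 0.868676)  len=0.8202
  (v14,v0,v16) [-+-] → (0, -0.7977, -1.05946)–(0.7977, -0.7977, -0.868676)  len=0.8202
  (v15,v17,v3) [--+] → (0.7977, -0.7977, 0.868676)–(0, -0.7977, 1.05946)  len=0.8202
  (v16,v0,v1) [-++] → (0.7977, -0.7977, -0.868676)–(0.985939, -0.7977, -0.76)  len=0.2174
  (v16,v1,v17) [-+-] → (0.985939, -0.7977, -0.76)–(0.985939, -0.7977, 0.542647)  len=1.3026
  (v17,v1,v2) [-++] → (0.985939, -0.7977, 0.542647)–(0.985939, -0.7977, 0.76)  len=0.2174
  (v17,v2,v3) [-++] → (0.985939, -0.7977, 0.76)–(0.7977, -0.7977, 0.868676)  len=0.2174

Chained into 1 loop(s):
  loop 1: 12 segments, perimeter = 7.1902
Total perimeter = 7.190

loops=1 perimeter=7.190


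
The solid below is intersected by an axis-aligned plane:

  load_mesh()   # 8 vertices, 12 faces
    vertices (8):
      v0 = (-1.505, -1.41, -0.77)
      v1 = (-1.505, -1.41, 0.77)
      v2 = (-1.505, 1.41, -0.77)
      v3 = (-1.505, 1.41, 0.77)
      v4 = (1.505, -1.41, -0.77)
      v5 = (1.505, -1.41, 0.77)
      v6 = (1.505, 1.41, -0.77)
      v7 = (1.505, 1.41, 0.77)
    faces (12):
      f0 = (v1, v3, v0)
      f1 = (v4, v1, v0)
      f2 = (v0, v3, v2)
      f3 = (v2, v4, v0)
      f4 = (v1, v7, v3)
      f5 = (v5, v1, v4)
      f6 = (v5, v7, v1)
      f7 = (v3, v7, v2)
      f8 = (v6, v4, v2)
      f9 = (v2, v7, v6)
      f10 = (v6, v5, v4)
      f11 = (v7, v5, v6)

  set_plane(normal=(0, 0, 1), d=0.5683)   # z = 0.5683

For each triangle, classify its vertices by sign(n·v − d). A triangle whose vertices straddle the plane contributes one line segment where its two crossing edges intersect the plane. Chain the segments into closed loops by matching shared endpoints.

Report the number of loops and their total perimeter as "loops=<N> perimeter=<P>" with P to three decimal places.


Straddling triangles (8 of 12):
  (v1,v3,v0) [++-] → (-1.505, 1.04065, 0.5683)–(-1.505, -1.41, 0.5683)  len=2.4507
  (v4,v1,v0) [-+-] → (-1.11077, -1.41, 0.5683)–(-1.505, -1.41, 0.5683)  len=0.3942
  (v0,v3,v2) [-+-] → (-1.505, 1.04065, 0.5683)–(-1.505, 1.41, 0.5683)  len=0.3693
  (v5,v1,v4) [++-] → (-1.11077, -1.41, 0.5683)–(1.505, -1.41, 0.5683)  len=2.6158
  (v3,v7,v2) [++-] → (1.11077, 1.41, 0.5683)–(-1.505, 1.41, 0.5683)  len=2.6158
  (v2,v7,v6) [-+-] → (1.11077, 1.41, 0.5683)–(1.505, 1.41, 0.5683)  len=0.3942
  (v6,v5,v4) [-+-] → (1.505, -1.04065, 0.5683)–(1.505, -1.41, 0.5683)  len=0.3693
  (v7,v5,v6) [++-] → (1.505, -1.04065, 0.5683)–(1.505, 1.41, 0.5683)  len=2.4507

Chained into 1 loop(s):
  loop 1: 8 segments, perimeter = 11.6600
Total perimeter = 11.660

loops=1 perimeter=11.660


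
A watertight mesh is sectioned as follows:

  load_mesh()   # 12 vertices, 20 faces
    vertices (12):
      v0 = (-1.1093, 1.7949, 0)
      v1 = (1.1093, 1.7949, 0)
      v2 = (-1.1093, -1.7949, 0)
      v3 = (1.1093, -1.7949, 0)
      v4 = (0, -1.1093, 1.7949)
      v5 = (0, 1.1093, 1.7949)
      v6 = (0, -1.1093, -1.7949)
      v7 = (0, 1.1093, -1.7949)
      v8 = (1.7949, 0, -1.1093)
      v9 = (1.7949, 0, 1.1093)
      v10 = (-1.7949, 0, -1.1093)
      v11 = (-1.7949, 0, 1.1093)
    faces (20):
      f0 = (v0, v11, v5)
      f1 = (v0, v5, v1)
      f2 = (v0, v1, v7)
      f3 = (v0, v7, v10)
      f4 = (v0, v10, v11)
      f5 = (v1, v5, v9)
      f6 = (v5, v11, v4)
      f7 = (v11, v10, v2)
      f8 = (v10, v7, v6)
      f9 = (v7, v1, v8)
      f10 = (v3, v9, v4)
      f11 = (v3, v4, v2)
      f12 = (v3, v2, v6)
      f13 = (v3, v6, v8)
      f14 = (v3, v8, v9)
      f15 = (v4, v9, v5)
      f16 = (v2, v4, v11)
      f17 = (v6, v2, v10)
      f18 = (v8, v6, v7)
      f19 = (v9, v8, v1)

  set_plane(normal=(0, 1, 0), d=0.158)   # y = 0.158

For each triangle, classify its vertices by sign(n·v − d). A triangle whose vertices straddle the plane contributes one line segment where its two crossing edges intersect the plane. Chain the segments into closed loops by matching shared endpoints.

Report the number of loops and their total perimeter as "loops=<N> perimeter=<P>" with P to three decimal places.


loops=1 perimeter=11.742

Straddling triangles (10 of 20):
  (v0,v11,v5) [+-+] → (-1.73455, 0.158, 1.01165)–(-1.53925, 0.158, 1.20695)  len=0.2762
  (v0,v7,v10) [++-] → (-1.53925, 0.158, -1.20695)–(-1.73455, 0.158, -1.01165)  len=0.2762
  (v0,v10,v11) [+--] → (-1.73455, 0.158, -1.01165)–(-1.73455, 0.158, 1.01165)  len=2.0233
  (v1,v5,v9) [++-] → (1.53925, 0.158, 1.20695)–(1.73455, 0.158, 1.01165)  len=0.2762
  (v5,v11,v4) [+--] → (-1.53925, 0.158, 1.20695)–(0, 0.158, 1.7949)  len=1.6477
  (v10,v7,v6) [-+-] → (-1.53925, 0.158, -1.20695)–(0, 0.158, -1.7949)  len=1.6477
  (v7,v1,v8) [++-] → (1.73455, 0.158, -1.01165)–(1.53925, 0.158, -1.20695)  len=0.2762
  (v4,v9,v5) [--+] → (1.53925, 0.158, 1.20695)–(0, 0.158, 1.7949)  len=1.6477
  (v8,v6,v7) [--+] → (0, 0.158, -1.7949)–(1.53925, 0.158, -1.20695)  len=1.6477
  (v9,v8,v1) [--+] → (1.73455, 0.158, -1.01165)–(1.73455, 0.158, 1.01165)  len=2.0233

Chained into 1 loop(s):
  loop 1: 10 segments, perimeter = 11.7423
Total perimeter = 11.742


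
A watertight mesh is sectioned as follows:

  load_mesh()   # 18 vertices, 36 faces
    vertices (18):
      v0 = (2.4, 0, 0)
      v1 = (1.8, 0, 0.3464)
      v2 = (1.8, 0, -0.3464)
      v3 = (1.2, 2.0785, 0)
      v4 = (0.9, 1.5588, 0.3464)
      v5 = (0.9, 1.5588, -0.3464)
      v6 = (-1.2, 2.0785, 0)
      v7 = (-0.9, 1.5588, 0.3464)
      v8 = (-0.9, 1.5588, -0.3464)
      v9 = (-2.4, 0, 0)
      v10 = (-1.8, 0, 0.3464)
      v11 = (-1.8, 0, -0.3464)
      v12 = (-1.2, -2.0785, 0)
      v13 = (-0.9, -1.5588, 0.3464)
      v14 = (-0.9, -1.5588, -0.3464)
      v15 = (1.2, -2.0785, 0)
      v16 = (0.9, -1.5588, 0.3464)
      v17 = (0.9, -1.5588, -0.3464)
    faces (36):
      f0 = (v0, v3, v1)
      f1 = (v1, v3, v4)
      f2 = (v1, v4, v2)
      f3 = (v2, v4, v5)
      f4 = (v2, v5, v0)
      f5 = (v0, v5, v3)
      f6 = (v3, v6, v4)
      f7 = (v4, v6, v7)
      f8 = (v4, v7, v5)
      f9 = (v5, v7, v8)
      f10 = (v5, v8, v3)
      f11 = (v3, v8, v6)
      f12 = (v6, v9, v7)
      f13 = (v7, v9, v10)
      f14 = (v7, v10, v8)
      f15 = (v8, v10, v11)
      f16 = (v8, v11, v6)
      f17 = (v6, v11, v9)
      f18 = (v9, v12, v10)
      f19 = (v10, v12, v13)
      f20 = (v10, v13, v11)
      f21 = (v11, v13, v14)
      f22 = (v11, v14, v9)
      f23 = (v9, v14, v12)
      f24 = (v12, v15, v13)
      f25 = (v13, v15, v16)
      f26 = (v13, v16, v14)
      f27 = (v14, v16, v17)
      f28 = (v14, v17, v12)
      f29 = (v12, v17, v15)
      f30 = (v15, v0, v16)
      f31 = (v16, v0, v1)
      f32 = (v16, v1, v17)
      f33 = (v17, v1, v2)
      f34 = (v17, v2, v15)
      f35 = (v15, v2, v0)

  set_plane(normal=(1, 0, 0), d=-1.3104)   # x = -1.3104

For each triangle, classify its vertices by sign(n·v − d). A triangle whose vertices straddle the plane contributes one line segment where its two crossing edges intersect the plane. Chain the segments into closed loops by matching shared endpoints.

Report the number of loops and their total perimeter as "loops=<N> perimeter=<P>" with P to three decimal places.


loops=2 perimeter=5.768

Straddling triangles (12 of 36):
  (v6,v9,v7) [+-+] → (-1.3104, 1.88728, 0)–(-1.3104, 1.13231, 0.251625)  len=0.7958
  (v7,v9,v10) [+--] → (-1.3104, 1.13231, 0.251625)–(-1.3104, 0.847987, 0.3464)  len=0.2997
  (v7,v10,v8) [+-+] → (-1.3104, 0.847987, 0.3464)–(-1.3104, 0.847987, -0.0304832)  len=0.3769
  (v8,v10,v11) [+--] → (-1.3104, 0.847987, -0.0304832)–(-1.3104, 0.847987, -0.3464)  len=0.3159
  (v8,v11,v6) [+-+] → (-1.3104, 0.847987, -0.3464)–(-1.3104, 1.69606, -0.0637376)  len=0.8939
  (v6,v11,v9) [+--] → (-1.3104, 1.69606, -0.0637376)–(-1.3104, 1.88728, 0)  len=0.2016
  (v9,v12,v10) [-+-] → (-1.3104, -1.88728, 0)–(-1.3104, -1.69606, 0.0637376)  len=0.2016
  (v10,v12,v13) [-++] → (-1.3104, -1.69606, 0.0637376)–(-1.3104, -0.847987, 0.3464)  len=0.8939
  (v10,v13,v11) [-+-] → (-1.3104, -0.847987, 0.3464)–(-1.3104, -0.847987, 0.0304832)  len=0.3159
  (v11,v13,v14) [-++] → (-1.3104, -0.847987, 0.0304832)–(-1.3104, -0.847987, -0.3464)  len=0.3769
  (v11,v14,v9) [-+-] → (-1.3104, -0.847987, -0.3464)–(-1.3104, -1.13231, -0.251625)  len=0.2997
  (v9,v14,v12) [-++] → (-1.3104, -1.13231, -0.251625)–(-1.3104, -1.88728, 0)  len=0.7958

Chained into 2 loop(s):
  loop 1: 6 segments, perimeter = 2.8838
  loop 2: 6 segments, perimeter = 2.8838
Total perimeter = 5.768


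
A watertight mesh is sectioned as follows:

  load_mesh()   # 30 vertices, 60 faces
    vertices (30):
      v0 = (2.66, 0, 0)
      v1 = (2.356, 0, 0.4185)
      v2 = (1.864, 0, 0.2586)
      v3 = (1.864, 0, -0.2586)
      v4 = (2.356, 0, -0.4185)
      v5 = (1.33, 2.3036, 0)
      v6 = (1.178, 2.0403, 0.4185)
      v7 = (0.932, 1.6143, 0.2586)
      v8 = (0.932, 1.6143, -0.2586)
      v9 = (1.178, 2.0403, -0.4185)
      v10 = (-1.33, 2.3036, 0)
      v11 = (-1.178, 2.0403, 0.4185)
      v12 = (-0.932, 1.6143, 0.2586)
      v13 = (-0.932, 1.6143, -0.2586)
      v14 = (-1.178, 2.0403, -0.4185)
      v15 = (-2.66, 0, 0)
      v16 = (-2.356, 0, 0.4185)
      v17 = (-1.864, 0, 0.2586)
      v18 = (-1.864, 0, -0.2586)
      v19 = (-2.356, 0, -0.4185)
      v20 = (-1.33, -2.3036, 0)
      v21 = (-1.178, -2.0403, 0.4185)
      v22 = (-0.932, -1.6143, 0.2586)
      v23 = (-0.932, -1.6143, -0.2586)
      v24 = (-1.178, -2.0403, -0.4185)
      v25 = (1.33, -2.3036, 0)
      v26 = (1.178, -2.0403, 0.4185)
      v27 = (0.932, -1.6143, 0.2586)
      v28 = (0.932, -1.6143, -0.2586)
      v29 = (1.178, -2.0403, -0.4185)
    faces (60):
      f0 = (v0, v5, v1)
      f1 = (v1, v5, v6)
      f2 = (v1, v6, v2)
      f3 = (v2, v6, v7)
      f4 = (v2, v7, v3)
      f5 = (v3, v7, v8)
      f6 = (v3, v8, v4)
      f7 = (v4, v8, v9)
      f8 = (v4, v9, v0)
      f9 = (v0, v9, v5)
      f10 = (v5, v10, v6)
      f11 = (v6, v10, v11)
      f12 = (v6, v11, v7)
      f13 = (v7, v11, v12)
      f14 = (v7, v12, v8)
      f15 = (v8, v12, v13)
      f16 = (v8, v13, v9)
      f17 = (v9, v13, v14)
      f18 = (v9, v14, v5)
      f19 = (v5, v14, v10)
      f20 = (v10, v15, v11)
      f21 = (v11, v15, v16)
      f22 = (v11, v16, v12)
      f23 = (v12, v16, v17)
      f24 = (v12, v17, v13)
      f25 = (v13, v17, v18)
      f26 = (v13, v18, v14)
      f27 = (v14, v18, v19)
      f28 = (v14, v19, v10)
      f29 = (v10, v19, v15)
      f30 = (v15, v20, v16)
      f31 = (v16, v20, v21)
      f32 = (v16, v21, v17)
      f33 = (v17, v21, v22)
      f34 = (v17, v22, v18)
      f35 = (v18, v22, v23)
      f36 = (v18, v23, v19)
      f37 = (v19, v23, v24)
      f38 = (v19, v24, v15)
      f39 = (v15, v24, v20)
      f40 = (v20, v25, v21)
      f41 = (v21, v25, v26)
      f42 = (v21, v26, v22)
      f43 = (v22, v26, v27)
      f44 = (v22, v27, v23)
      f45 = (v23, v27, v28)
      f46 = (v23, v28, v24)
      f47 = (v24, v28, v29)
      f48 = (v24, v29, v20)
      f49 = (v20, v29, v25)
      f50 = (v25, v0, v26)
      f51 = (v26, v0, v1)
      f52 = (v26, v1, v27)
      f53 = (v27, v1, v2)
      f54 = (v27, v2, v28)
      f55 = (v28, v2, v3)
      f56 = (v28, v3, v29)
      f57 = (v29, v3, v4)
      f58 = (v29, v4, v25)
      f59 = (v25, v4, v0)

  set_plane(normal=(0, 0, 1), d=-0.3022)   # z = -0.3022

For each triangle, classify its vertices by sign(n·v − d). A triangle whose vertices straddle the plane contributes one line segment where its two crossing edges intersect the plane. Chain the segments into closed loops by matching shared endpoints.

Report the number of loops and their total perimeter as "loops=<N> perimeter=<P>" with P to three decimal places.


loops=2 perimeter=26.632

Straddling triangles (24 of 60):
  (v3,v8,v4) [++-] → (1.32028, 1.17413, -0.3022)–(1.99815, 0, -0.3022)  len=1.3558
  (v4,v8,v9) [-+-] → (1.32028, 1.17413, -0.3022)–(0.999077, 1.73046, -0.3022)  len=0.6424
  (v4,v9,v0) [--+] → (1.58984, 1.47331, -0.3022)–(2.44048, 0, -0.3022)  len=1.7012
  (v0,v9,v5) [+-+] → (1.58984, 1.47331, -0.3022)–(1.22024, 2.11347, -0.3022)  len=0.7392
  (v8,v13,v9) [++-] → (-0.356665, 1.73046, -0.3022)–(0.999077, 1.73046, -0.3022)  len=1.3557
  (v9,v13,v14) [-+-] → (-0.356665, 1.73046, -0.3022)–(-0.999077, 1.73046, -0.3022)  len=0.6424
  (v9,v14,v5) [--+] → (-0.481034, 2.11347, -0.3022)–(1.22024, 2.11347, -0.3022)  len=1.7013
  (v5,v14,v10) [+-+] → (-0.481034, 2.11347, -0.3022)–(-1.22024, 2.11347, -0.3022)  len=0.7392
  (v13,v18,v14) [++-] → (-1.67695, 0.556329, -0.3022)–(-0.999077, 1.73046, -0.3022)  len=1.3558
  (v14,v18,v19) [-+-] → (-1.67695, 0.556329, -0.3022)–(-1.99815, 0, -0.3022)  len=0.6424
  (v14,v19,v10) [--+] → (-2.07088, 0.640164, -0.3022)–(-1.22024, 2.11347, -0.3022)  len=1.7012
  (v10,v19,v15) [+-+] → (-2.07088, 0.640164, -0.3022)–(-2.44048, 0, -0.3022)  len=0.7392
  (v18,v23,v19) [++-] → (-1.32028, -1.17413, -0.3022)–(-1.99815, 0, -0.3022)  len=1.3558
  (v19,v23,v24) [-+-] → (-1.32028, -1.17413, -0.3022)–(-0.999077, -1.73046, -0.3022)  len=0.6424
  (v19,v24,v15) [--+] → (-1.58984, -1.47331, -0.3022)–(-2.44048, 0, -0.3022)  len=1.7012
  (v15,v24,v20) [+-+] → (-1.58984, -1.47331, -0.3022)–(-1.22024, -2.11347, -0.3022)  len=0.7392
  (v23,v28,v24) [++-] → (0.356665, -1.73046, -0.3022)–(-0.999077, -1.73046, -0.3022)  len=1.3557
  (v24,v28,v29) [-+-] → (0.356665, -1.73046, -0.3022)–(0.999077, -1.73046, -0.3022)  len=0.6424
  (v24,v29,v20) [--+] → (0.481034, -2.11347, -0.3022)–(-1.22024, -2.11347, -0.3022)  len=1.7013
  (v20,v29,v25) [+-+] → (0.481034, -2.11347, -0.3022)–(1.22024, -2.11347, -0.3022)  len=0.7392
  (v28,v3,v29) [++-] → (1.67695, -0.556329, -0.3022)–(0.999077, -1.73046, -0.3022)  len=1.3558
  (v29,v3,v4) [-+-] → (1.67695, -0.556329, -0.3022)–(1.99815, 0, -0.3022)  len=0.6424
  (v29,v4,v25) [--+] → (2.07088, -0.640164, -0.3022)–(1.22024, -2.11347, -0.3022)  len=1.7012
  (v25,v4,v0) [+-+] → (2.07088, -0.640164, -0.3022)–(2.44048, 0, -0.3022)  len=0.7392

Chained into 2 loop(s):
  loop 1: 12 segments, perimeter = 11.9889
  loop 2: 12 segments, perimeter = 14.6427
Total perimeter = 26.632


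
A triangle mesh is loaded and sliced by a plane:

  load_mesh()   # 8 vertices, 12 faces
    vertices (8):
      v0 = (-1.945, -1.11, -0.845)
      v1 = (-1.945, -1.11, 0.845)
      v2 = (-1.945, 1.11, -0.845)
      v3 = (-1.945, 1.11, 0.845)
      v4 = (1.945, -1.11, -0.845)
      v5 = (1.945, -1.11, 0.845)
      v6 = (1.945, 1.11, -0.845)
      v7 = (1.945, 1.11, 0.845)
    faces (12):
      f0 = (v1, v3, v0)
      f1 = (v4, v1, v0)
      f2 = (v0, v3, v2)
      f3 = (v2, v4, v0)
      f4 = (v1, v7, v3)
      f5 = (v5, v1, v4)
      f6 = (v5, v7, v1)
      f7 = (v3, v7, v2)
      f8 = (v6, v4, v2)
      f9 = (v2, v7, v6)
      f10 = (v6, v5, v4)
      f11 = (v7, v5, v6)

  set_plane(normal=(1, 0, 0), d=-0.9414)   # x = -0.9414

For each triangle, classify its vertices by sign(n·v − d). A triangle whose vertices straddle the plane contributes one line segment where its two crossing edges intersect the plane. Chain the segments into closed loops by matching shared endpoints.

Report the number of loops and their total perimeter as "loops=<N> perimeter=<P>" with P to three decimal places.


loops=1 perimeter=7.820

Straddling triangles (8 of 12):
  (v4,v1,v0) [+--] → (-0.9414, -1.11, 0.408989)–(-0.9414, -1.11, -0.845)  len=1.2540
  (v2,v4,v0) [-+-] → (-0.9414, 0.537251, -0.845)–(-0.9414, -1.11, -0.845)  len=1.6473
  (v1,v7,v3) [-+-] → (-0.9414, -0.537251, 0.845)–(-0.9414, 1.11, 0.845)  len=1.6473
  (v5,v1,v4) [+-+] → (-0.9414, -1.11, 0.845)–(-0.9414, -1.11, 0.408989)  len=0.4360
  (v5,v7,v1) [++-] → (-0.9414, -0.537251, 0.845)–(-0.9414, -1.11, 0.845)  len=0.5727
  (v3,v7,v2) [-+-] → (-0.9414, 1.11, 0.845)–(-0.9414, 1.11, -0.408989)  len=1.2540
  (v6,v4,v2) [++-] → (-0.9414, 0.537251, -0.845)–(-0.9414, 1.11, -0.845)  len=0.5727
  (v2,v7,v6) [-++] → (-0.9414, 1.11, -0.408989)–(-0.9414, 1.11, -0.845)  len=0.4360

Chained into 1 loop(s):
  loop 1: 8 segments, perimeter = 7.8200
Total perimeter = 7.820


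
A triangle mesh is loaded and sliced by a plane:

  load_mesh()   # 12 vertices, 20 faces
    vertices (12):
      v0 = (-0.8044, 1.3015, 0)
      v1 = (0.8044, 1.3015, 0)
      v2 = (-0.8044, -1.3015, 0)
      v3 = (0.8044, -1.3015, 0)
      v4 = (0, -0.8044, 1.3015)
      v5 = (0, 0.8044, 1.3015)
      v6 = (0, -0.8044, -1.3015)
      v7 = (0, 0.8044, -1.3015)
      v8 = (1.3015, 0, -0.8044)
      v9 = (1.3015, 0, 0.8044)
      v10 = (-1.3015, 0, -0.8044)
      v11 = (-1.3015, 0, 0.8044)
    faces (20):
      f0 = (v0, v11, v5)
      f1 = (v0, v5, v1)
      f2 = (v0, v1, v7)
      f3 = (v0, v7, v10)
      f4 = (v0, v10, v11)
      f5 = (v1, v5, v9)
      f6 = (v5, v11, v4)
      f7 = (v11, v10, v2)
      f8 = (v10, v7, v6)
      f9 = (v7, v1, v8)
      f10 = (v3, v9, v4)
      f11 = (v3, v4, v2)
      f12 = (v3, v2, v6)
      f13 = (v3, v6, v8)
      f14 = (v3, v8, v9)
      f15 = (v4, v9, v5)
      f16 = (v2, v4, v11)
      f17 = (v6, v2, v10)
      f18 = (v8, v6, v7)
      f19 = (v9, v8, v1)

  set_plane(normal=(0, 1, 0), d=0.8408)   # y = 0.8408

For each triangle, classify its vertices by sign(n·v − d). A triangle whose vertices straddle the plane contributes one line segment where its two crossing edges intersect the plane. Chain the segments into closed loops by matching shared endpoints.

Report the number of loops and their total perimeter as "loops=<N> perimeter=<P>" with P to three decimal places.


loops=1 perimeter=6.587

Straddling triangles (8 of 20):
  (v0,v11,v5) [+--] → (-0.980362, 0.8408, 0.284738)–(-0.058902, 0.8408, 1.2062)  len=1.3031
  (v0,v5,v1) [+-+] → (-0.058902, 0.8408, 1.2062)–(0.058902, 0.8408, 1.2062)  len=0.1178
  (v0,v1,v7) [++-] → (0.058902, 0.8408, -1.2062)–(-0.058902, 0.8408, -1.2062)  len=0.1178
  (v0,v7,v10) [+--] → (-0.058902, 0.8408, -1.2062)–(-0.980362, 0.8408, -0.284738)  len=1.3031
  (v0,v10,v11) [+--] → (-0.980362, 0.8408, -0.284738)–(-0.980362, 0.8408, 0.284738)  len=0.5695
  (v1,v5,v9) [+--] → (0.058902, 0.8408, 1.2062)–(0.980362, 0.8408, 0.284738)  len=1.3031
  (v7,v1,v8) [-+-] → (0.058902, 0.8408, -1.2062)–(0.980362, 0.8408, -0.284738)  len=1.3031
  (v9,v8,v1) [--+] → (0.980362, 0.8408, -0.284738)–(0.980362, 0.8408, 0.284738)  len=0.5695

Chained into 1 loop(s):
  loop 1: 8 segments, perimeter = 6.5871
Total perimeter = 6.587


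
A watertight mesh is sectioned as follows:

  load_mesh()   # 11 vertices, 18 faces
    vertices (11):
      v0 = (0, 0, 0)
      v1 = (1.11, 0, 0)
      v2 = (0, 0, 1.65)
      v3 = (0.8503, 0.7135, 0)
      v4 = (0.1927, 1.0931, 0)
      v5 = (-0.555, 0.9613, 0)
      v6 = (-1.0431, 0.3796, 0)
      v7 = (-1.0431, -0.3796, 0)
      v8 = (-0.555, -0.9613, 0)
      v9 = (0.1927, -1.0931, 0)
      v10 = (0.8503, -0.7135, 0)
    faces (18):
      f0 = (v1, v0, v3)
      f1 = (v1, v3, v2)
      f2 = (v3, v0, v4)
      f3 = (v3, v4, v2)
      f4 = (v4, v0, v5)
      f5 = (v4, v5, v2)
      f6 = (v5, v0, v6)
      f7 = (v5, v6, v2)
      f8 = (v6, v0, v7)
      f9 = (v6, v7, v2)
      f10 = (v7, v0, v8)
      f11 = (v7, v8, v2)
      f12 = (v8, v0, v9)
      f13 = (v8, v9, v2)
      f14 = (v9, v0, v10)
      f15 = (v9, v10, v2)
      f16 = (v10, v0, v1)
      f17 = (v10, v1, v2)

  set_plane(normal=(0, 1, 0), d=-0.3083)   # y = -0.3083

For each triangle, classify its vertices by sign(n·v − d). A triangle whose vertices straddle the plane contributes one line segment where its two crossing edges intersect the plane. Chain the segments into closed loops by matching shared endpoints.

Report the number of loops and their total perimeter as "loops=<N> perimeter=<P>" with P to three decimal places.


Straddling triangles (10 of 18):
  (v6,v0,v7) [++-] → (-0.847175, -0.3083, 0)–(-1.0431, -0.3083, 0)  len=0.1959
  (v6,v7,v2) [+-+] → (-1.0431, -0.3083, 0)–(-0.847175, -0.3083, 0.309918)  len=0.3667
  (v7,v0,v8) [-+-] → (-0.847175, -0.3083, 0)–(-0.177995, -0.3083, 0)  len=0.6692
  (v7,v8,v2) [--+] → (-0.177995, -0.3083, 1.12083)–(-0.847175, -0.3083, 0.309918)  len=1.0514
  (v8,v0,v9) [-+-] → (-0.177995, -0.3083, 0)–(0.0543495, -0.3083, 0)  len=0.2323
  (v8,v9,v2) [--+] → (0.0543495, -0.3083, 1.18463)–(-0.177995, -0.3083, 1.12083)  len=0.2409
  (v9,v0,v10) [-+-] → (0.0543495, -0.3083, 0)–(0.367411, -0.3083, 0)  len=0.3131
  (v9,v10,v2) [--+] → (0.367411, -0.3083, 0.937043)–(0.0543495, -0.3083, 1.18463)  len=0.3991
  (v10,v0,v1) [-++] → (0.367411, -0.3083, 0)–(0.997785, -0.3083, 0)  len=0.6304
  (v10,v1,v2) [-++] → (0.997785, -0.3083, 0)–(0.367411, -0.3083, 0.937043)  len=1.1293

Chained into 1 loop(s):
  loop 1: 10 segments, perimeter = 5.2283
Total perimeter = 5.228

loops=1 perimeter=5.228


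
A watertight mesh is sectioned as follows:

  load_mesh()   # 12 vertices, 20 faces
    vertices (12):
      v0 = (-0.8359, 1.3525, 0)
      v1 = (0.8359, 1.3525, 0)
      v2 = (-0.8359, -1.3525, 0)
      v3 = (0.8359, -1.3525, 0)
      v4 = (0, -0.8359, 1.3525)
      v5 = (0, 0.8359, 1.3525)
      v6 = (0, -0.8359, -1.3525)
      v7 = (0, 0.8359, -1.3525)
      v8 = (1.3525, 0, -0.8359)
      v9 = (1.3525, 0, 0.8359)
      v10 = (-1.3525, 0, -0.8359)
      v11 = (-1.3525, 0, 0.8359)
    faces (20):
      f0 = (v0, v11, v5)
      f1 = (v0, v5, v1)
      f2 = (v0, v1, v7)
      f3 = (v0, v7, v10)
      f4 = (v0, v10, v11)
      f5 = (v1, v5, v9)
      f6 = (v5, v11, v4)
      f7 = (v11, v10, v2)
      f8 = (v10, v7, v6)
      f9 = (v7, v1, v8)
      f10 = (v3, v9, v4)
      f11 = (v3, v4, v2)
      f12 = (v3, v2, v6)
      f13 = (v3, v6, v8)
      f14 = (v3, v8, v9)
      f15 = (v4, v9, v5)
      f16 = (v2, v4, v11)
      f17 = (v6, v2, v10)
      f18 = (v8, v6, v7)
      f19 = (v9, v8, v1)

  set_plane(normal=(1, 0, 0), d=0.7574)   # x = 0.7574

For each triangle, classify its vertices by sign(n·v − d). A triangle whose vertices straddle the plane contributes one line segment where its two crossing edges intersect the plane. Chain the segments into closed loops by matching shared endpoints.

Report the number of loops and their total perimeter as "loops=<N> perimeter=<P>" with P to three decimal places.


Straddling triangles (10 of 20):
  (v0,v5,v1) [--+] → (0.7574, 1.30399, 0.127014)–(0.7574, 1.3525, 0)  len=0.1360
  (v0,v1,v7) [-+-] → (0.7574, 1.3525, 0)–(0.7574, 1.30399, -0.127014)  len=0.1360
  (v1,v5,v9) [+-+] → (0.7574, 1.30399, 0.127014)–(0.7574, 0.367796, 1.0632)  len=1.3240
  (v7,v1,v8) [-++] → (0.7574, 1.30399, -0.127014)–(0.7574, 0.367796, -1.0632)  len=1.3240
  (v3,v9,v4) [++-] → (0.7574, -0.367796, 1.0632)–(0.7574, -1.30399, 0.127014)  len=1.3240
  (v3,v4,v2) [+--] → (0.7574, -1.30399, 0.127014)–(0.7574, -1.3525, 0)  len=0.1360
  (v3,v2,v6) [+--] → (0.7574, -1.3525, 0)–(0.7574, -1.30399, -0.127014)  len=0.1360
  (v3,v6,v8) [+-+] → (0.7574, -1.30399, -0.127014)–(0.7574, -0.367796, -1.0632)  len=1.3240
  (v4,v9,v5) [-+-] → (0.7574, -0.367796, 1.0632)–(0.7574, 0.367796, 1.0632)  len=0.7356
  (v8,v6,v7) [+--] → (0.7574, -0.367796, -1.0632)–(0.7574, 0.367796, -1.0632)  len=0.7356

Chained into 1 loop(s):
  loop 1: 10 segments, perimeter = 7.3109
Total perimeter = 7.311

loops=1 perimeter=7.311


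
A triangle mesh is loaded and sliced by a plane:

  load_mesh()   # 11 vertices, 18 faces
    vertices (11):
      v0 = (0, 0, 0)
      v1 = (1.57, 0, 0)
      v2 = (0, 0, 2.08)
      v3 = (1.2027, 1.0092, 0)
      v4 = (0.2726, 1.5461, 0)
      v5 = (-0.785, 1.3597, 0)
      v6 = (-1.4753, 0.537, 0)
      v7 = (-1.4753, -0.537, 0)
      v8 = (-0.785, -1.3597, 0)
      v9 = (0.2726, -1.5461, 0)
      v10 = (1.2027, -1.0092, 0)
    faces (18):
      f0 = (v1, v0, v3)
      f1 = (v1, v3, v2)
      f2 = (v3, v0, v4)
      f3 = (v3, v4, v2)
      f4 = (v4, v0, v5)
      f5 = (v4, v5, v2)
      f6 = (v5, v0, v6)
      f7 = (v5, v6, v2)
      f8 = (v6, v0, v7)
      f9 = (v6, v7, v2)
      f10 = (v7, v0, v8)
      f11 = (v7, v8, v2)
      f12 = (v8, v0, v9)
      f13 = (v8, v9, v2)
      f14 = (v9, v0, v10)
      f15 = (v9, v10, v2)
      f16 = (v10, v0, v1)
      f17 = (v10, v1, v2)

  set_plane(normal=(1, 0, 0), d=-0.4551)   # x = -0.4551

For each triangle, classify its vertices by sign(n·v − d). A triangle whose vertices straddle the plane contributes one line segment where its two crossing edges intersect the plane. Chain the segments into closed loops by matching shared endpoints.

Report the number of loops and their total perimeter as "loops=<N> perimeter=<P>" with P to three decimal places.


loops=1 perimeter=7.002

Straddling triangles (10 of 18):
  (v4,v0,v5) [++-] → (-0.4551, 0.78828, 0)–(-0.4551, 1.41784, 0)  len=0.6296
  (v4,v5,v2) [+-+] → (-0.4551, 1.41784, 0)–(-0.4551, 0.78828, 0.87413)  len=1.0772
  (v5,v0,v6) [-+-] → (-0.4551, 0.78828, 0)–(-0.4551, 0.165654, 0)  len=0.6226
  (v5,v6,v2) [--+] → (-0.4551, 0.165654, 1.43836)–(-0.4551, 0.78828, 0.87413)  len=0.8403
  (v6,v0,v7) [-+-] → (-0.4551, 0.165654, 0)–(-0.4551, -0.165654, 0)  len=0.3313
  (v6,v7,v2) [--+] → (-0.4551, -0.165654, 1.43836)–(-0.4551, 0.165654, 1.43836)  len=0.3313
  (v7,v0,v8) [-+-] → (-0.4551, -0.165654, 0)–(-0.4551, -0.78828, 0)  len=0.6226
  (v7,v8,v2) [--+] → (-0.4551, -0.78828, 0.87413)–(-0.4551, -0.165654, 1.43836)  len=0.8403
  (v8,v0,v9) [-++] → (-0.4551, -0.78828, 0)–(-0.4551, -1.41784, 0)  len=0.6296
  (v8,v9,v2) [-++] → (-0.4551, -1.41784, 0)–(-0.4551, -0.78828, 0.87413)  len=1.0772

Chained into 1 loop(s):
  loop 1: 10 segments, perimeter = 7.0020
Total perimeter = 7.002


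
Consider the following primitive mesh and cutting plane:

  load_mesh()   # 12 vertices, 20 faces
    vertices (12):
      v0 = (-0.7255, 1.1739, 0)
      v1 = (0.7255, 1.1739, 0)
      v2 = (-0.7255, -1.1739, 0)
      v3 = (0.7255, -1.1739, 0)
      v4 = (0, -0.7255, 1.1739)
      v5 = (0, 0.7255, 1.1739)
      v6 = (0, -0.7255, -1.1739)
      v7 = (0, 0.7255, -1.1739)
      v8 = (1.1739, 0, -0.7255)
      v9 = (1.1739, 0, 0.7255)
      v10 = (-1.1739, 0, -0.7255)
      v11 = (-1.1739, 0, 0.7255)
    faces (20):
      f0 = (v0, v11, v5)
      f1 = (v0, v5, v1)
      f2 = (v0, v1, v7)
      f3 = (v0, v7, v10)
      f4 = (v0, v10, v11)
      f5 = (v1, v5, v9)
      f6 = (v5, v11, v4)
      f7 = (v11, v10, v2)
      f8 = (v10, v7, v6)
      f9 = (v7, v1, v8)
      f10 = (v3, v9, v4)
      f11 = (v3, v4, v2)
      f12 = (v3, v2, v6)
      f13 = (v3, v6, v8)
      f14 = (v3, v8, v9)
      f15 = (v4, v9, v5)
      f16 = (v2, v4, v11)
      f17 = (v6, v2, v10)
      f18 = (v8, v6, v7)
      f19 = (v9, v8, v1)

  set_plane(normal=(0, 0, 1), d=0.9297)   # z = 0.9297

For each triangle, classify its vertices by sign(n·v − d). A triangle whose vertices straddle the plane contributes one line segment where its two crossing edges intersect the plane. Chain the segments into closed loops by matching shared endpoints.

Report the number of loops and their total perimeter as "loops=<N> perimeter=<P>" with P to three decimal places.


Straddling triangles (8 of 20):
  (v0,v11,v5) [--+] → (-0.63931, 0.33039, 0.9297)–(-0.150922, 0.818778, 0.9297)  len=0.6907
  (v0,v5,v1) [-+-] → (-0.150922, 0.818778, 0.9297)–(0.150922, 0.818778, 0.9297)  len=0.3018
  (v1,v5,v9) [-+-] → (0.150922, 0.818778, 0.9297)–(0.63931, 0.33039, 0.9297)  len=0.6907
  (v5,v11,v4) [+-+] → (-0.63931, 0.33039, 0.9297)–(-0.63931, -0.33039, 0.9297)  len=0.6608
  (v3,v9,v4) [--+] → (0.63931, -0.33039, 0.9297)–(0.150922, -0.818778, 0.9297)  len=0.6907
  (v3,v4,v2) [-+-] → (0.150922, -0.818778, 0.9297)–(-0.150922, -0.818778, 0.9297)  len=0.3018
  (v4,v9,v5) [+-+] → (0.63931, -0.33039, 0.9297)–(0.63931, 0.33039, 0.9297)  len=0.6608
  (v2,v4,v11) [-+-] → (-0.150922, -0.818778, 0.9297)–(-0.63931, -0.33039, 0.9297)  len=0.6907

Chained into 1 loop(s):
  loop 1: 8 segments, perimeter = 4.6880
Total perimeter = 4.688

loops=1 perimeter=4.688


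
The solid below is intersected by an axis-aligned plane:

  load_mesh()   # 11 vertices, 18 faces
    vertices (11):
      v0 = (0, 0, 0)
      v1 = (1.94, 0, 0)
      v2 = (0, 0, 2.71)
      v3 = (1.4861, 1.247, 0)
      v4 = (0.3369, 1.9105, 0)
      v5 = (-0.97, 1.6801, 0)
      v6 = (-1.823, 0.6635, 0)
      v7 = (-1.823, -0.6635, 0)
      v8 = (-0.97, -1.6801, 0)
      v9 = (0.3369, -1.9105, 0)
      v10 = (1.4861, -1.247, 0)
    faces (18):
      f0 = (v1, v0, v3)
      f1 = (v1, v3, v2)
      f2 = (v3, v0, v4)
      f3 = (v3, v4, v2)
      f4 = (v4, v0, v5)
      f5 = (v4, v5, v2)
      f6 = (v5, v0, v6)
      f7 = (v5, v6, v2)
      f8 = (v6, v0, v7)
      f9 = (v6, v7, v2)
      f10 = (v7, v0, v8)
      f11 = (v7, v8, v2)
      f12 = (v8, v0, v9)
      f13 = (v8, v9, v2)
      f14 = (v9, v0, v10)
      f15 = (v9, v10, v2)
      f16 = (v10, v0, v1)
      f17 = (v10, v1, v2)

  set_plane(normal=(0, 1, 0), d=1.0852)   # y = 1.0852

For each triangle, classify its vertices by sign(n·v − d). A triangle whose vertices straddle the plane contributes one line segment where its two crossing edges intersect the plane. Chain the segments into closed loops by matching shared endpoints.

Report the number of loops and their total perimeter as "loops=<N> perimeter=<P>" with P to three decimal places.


Straddling triangles (8 of 18):
  (v1,v0,v3) [--+] → (1.29328, 1.0852, 0)–(1.54499, 1.0852, 0)  len=0.2517
  (v1,v3,v2) [-+-] → (1.54499, 1.0852, 0)–(1.29328, 1.0852, 0.351626)  len=0.4324
  (v3,v0,v4) [+-+] → (1.29328, 1.0852, 0)–(0.191366, 1.0852, 0)  len=1.1019
  (v3,v4,v2) [++-] → (0.191366, 1.0852, 1.17067)–(1.29328, 1.0852, 0.351626)  len=1.3730
  (v4,v0,v5) [+-+] → (0.191366, 1.0852, 0)–(-0.626537, 1.0852, 0)  len=0.8179
  (v4,v5,v2) [++-] → (-0.626537, 1.0852, 0.959573)–(0.191366, 1.0852, 1.17067)  len=0.8447
  (v5,v0,v6) [+--] → (-0.626537, 1.0852, 0)–(-1.46916, 1.0852, 0)  len=0.8426
  (v5,v6,v2) [+--] → (-1.46916, 1.0852, 0)–(-0.626537, 1.0852, 0.959573)  len=1.2770

Chained into 1 loop(s):
  loop 1: 8 segments, perimeter = 6.9413
Total perimeter = 6.941

loops=1 perimeter=6.941


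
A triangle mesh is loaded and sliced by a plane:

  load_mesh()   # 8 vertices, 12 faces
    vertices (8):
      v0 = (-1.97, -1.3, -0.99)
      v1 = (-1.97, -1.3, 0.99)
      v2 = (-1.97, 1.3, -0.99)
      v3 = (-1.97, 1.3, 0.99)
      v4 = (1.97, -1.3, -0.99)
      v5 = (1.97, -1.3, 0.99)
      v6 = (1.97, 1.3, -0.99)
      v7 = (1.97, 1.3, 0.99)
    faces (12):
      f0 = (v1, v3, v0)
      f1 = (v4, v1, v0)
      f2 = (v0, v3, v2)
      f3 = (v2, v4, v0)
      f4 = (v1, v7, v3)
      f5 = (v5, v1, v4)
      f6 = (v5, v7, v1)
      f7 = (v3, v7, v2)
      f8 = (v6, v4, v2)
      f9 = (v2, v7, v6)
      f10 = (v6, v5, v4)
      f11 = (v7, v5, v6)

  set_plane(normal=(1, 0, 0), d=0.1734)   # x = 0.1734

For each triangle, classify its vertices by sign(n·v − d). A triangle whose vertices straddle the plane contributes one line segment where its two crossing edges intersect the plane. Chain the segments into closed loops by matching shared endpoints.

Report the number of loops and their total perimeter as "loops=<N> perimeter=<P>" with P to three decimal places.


Straddling triangles (8 of 12):
  (v4,v1,v0) [+--] → (0.1734, -1.3, -0.0871401)–(0.1734, -1.3, -0.99)  len=0.9029
  (v2,v4,v0) [-+-] → (0.1734, -0.114426, -0.99)–(0.1734, -1.3, -0.99)  len=1.1856
  (v1,v7,v3) [-+-] → (0.1734, 0.114426, 0.99)–(0.1734, 1.3, 0.99)  len=1.1856
  (v5,v1,v4) [+-+] → (0.1734, -1.3, 0.99)–(0.1734, -1.3, -0.0871401)  len=1.0771
  (v5,v7,v1) [++-] → (0.1734, 0.114426, 0.99)–(0.1734, -1.3, 0.99)  len=1.4144
  (v3,v7,v2) [-+-] → (0.1734, 1.3, 0.99)–(0.1734, 1.3, 0.0871401)  len=0.9029
  (v6,v4,v2) [++-] → (0.1734, -0.114426, -0.99)–(0.1734, 1.3, -0.99)  len=1.4144
  (v2,v7,v6) [-++] → (0.1734, 1.3, 0.0871401)–(0.1734, 1.3, -0.99)  len=1.0771

Chained into 1 loop(s):
  loop 1: 8 segments, perimeter = 9.1600
Total perimeter = 9.160

loops=1 perimeter=9.160
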